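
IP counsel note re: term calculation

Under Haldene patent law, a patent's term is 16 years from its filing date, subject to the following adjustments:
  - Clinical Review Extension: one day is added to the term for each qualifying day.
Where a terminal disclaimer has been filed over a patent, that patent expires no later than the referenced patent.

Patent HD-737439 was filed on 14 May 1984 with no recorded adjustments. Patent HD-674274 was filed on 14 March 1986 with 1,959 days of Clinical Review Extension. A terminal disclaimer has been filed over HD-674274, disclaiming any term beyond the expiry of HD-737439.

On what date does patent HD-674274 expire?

May 14, 2000

Natural term of HD-674274:
  Base: filing + 16 years → 14 March 2002.
  Clinical Review Extension: +1959 days → 25 July 2007.
Expiry of referenced patent HD-737439:
  Base: filing + 16 years → 14 May 2000.
Terminal disclaimer: HD-674274 expires on the earlier of 25 July 2007 and 14 May 2000.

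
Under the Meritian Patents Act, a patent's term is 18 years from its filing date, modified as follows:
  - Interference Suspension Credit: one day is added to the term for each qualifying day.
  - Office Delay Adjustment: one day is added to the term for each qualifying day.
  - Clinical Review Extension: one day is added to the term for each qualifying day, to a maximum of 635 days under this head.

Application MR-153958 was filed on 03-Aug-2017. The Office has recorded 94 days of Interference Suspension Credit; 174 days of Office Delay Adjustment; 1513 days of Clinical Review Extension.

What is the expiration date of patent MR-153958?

2038-01-22

Base term: filing date + 18 years → 3 August 2035.
Interference Suspension Credit: +94 days → 5 November 2035.
Office Delay Adjustment: +174 days → 27 April 2036.
Clinical Review Extension: 1513 days claimed exceeds the 635-day cap, so +635 days → 22 January 2038.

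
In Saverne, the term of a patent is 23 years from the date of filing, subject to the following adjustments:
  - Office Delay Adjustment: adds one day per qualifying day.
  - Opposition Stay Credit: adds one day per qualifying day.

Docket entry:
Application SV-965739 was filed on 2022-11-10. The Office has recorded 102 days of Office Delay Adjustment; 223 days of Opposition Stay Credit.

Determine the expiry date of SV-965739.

2046-10-01

Base term: filing date + 23 years → 10 November 2045.
Office Delay Adjustment: +102 days → 20 February 2046.
Opposition Stay Credit: +223 days → 1 October 2046.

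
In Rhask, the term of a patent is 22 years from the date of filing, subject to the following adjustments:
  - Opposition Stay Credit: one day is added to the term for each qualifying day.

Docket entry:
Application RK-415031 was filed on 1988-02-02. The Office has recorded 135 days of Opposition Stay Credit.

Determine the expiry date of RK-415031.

2010-06-17

Base term: filing date + 22 years → 2 February 2010.
Opposition Stay Credit: +135 days → 17 June 2010.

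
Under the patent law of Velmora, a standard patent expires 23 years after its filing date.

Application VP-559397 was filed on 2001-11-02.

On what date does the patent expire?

2024-11-02

Filing date + 23 years → 2 November 2024.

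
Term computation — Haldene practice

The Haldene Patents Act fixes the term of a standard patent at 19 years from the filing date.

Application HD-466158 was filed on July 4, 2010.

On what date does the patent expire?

2029-07-04

Filing date + 19 years → 4 July 2029.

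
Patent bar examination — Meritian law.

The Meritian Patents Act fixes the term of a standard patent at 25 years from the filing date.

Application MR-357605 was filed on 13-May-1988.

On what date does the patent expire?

Filing date + 25 years → 13 May 2013.

May 13, 2013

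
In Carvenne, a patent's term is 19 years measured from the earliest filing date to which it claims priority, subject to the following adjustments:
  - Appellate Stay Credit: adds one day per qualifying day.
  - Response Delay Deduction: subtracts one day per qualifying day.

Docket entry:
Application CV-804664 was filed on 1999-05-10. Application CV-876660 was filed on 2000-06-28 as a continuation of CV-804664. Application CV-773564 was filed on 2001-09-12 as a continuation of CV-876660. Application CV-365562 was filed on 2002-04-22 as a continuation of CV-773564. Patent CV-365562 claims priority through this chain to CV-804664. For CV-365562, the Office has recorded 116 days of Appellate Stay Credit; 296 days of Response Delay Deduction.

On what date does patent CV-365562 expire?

Earliest priority filing: 10 May 1999.
Base term: 10 May 1999 + 19 years → 10 May 2018.
Appellate Stay Credit: +116 days → 3 September 2018.
Response Delay Deduction: −296 days → 11 November 2017.

2017-11-11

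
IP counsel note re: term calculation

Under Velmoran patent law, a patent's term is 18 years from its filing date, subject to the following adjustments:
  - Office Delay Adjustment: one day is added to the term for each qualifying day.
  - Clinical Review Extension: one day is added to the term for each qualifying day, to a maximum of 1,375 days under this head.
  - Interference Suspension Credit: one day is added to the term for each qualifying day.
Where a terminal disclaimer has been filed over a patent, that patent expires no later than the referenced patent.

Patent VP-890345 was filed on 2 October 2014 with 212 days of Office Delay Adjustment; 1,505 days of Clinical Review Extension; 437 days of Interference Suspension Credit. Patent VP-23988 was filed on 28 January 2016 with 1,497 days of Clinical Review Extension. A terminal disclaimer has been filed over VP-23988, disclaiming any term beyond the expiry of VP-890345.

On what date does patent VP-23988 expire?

Natural term of VP-23988:
  Base: filing + 18 years → 28 January 2034.
  Clinical Review Extension: 1497 days claimed exceeds the 1375-day cap, so +1375 days → 3 November 2037.
Expiry of referenced patent VP-890345:
  Base: filing + 18 years → 2 October 2032.
  Office Delay Adjustment: +212 days → 2 May 2033.
  Clinical Review Extension: 1505 days claimed exceeds the 1375-day cap, so +1375 days → 5 February 2037.
  Interference Suspension Credit: +437 days → 18 April 2038.
Terminal disclaimer: VP-23988 expires on the earlier of 3 November 2037 and 18 April 2038.

2037-11-03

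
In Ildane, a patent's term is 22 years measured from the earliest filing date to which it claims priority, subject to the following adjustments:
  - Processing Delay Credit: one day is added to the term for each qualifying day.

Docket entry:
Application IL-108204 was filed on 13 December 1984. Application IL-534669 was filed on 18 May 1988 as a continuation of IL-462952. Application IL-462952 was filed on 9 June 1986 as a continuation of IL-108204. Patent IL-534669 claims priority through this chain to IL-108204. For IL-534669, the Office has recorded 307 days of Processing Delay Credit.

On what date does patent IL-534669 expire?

Earliest priority filing: 13 December 1984.
Base term: 13 December 1984 + 22 years → 13 December 2006.
Processing Delay Credit: +307 days → 16 October 2007.

2007-10-16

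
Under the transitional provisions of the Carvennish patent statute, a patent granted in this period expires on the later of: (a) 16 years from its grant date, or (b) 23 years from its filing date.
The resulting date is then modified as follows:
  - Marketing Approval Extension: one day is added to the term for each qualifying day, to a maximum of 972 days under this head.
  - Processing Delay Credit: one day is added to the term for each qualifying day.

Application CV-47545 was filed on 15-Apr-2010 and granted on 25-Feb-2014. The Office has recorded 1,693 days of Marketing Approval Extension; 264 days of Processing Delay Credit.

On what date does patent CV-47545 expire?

(a) grant + 16 years → 25 February 2030.
(b) filing + 23 years → 15 April 2033.
Later of the two: 15 April 2033.
Marketing Approval Extension: 1693 days claimed exceeds the 972-day cap, so +972 days → 13 December 2035.
Processing Delay Credit: +264 days → 2 September 2036.

September 2, 2036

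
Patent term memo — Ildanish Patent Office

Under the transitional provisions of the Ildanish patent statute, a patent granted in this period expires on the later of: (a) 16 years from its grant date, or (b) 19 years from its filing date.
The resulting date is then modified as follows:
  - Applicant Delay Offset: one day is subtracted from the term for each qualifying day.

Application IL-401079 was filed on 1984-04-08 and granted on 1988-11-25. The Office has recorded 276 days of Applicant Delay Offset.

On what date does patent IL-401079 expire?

February 23, 2004

(a) grant + 16 years → 25 November 2004.
(b) filing + 19 years → 8 April 2003.
Later of the two: 25 November 2004.
Applicant Delay Offset: −276 days → 23 February 2004.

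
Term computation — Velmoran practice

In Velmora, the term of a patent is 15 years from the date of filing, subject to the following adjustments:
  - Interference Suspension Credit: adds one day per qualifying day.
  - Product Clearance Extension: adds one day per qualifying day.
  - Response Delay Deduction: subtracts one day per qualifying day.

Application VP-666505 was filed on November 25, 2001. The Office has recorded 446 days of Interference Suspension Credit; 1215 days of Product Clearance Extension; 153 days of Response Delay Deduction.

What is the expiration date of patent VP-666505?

Base term: filing date + 15 years → 25 November 2016.
Interference Suspension Credit: +446 days → 14 February 2018.
Product Clearance Extension: +1215 days → 13 June 2021.
Response Delay Deduction: −153 days → 11 January 2021.

January 11, 2021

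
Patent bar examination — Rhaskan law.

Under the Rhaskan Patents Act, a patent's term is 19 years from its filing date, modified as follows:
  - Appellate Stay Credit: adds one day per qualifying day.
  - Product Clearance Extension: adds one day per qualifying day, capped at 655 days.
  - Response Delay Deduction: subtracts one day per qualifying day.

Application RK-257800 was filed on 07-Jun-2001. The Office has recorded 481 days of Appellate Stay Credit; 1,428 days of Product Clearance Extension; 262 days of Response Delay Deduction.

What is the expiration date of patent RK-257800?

Base term: filing date + 19 years → 7 June 2020.
Appellate Stay Credit: +481 days → 1 October 2021.
Product Clearance Extension: 1428 days claimed exceeds the 655-day cap, so +655 days → 18 July 2023.
Response Delay Deduction: −262 days → 29 October 2022.

2022-10-29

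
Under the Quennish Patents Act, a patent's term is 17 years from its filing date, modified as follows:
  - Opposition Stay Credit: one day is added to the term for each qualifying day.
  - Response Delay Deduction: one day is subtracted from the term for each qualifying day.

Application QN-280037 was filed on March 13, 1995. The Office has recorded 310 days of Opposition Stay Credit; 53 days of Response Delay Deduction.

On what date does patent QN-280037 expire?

2012-11-25

Base term: filing date + 17 years → 13 March 2012.
Opposition Stay Credit: +310 days → 17 January 2013.
Response Delay Deduction: −53 days → 25 November 2012.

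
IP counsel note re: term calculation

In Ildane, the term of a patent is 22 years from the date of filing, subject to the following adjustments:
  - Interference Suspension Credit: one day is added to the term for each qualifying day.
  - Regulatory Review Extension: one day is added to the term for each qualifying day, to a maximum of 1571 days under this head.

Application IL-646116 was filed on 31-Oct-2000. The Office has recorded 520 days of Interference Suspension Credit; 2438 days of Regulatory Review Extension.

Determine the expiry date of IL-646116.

Base term: filing date + 22 years → 31 October 2022.
Interference Suspension Credit: +520 days → 3 April 2024.
Regulatory Review Extension: 2438 days claimed exceeds the 1571-day cap, so +1571 days → 22 July 2028.

2028-07-22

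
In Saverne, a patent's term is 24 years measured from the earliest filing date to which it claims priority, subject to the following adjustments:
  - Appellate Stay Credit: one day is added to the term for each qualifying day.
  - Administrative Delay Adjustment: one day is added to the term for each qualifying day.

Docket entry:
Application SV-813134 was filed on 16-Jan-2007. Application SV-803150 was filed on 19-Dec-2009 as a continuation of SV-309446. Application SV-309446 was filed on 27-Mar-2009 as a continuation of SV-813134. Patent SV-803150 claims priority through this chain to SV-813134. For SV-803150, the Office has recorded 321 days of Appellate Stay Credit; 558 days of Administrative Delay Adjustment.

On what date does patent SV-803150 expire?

June 13, 2033

Earliest priority filing: 16 January 2007.
Base term: 16 January 2007 + 24 years → 16 January 2031.
Appellate Stay Credit: +321 days → 3 December 2031.
Administrative Delay Adjustment: +558 days → 13 June 2033.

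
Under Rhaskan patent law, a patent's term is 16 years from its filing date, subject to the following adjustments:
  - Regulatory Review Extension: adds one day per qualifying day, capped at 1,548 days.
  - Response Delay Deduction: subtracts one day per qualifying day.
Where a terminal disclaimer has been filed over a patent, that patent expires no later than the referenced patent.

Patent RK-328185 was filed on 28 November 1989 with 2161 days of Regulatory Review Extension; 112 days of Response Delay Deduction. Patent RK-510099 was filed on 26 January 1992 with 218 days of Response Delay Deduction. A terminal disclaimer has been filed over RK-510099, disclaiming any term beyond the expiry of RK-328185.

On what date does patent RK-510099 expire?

Natural term of RK-510099:
  Base: filing + 16 years → 26 January 2008.
  Response Delay Deduction: −218 days → 22 June 2007.
Expiry of referenced patent RK-328185:
  Base: filing + 16 years → 28 November 2005.
  Regulatory Review Extension: 2161 days claimed exceeds the 1548-day cap, so +1548 days → 23 February 2010.
  Response Delay Deduction: −112 days → 3 November 2009.
Terminal disclaimer: RK-510099 expires on the earlier of 22 June 2007 and 3 November 2009.

June 22, 2007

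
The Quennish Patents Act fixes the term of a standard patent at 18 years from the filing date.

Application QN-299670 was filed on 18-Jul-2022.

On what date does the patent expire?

Filing date + 18 years → 18 July 2040.

2040-07-18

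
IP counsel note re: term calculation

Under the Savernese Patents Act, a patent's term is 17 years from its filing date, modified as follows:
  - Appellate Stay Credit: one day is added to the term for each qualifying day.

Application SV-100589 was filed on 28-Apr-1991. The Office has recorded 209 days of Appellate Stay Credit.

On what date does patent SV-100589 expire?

2008-11-23

Base term: filing date + 17 years → 28 April 2008.
Appellate Stay Credit: +209 days → 23 November 2008.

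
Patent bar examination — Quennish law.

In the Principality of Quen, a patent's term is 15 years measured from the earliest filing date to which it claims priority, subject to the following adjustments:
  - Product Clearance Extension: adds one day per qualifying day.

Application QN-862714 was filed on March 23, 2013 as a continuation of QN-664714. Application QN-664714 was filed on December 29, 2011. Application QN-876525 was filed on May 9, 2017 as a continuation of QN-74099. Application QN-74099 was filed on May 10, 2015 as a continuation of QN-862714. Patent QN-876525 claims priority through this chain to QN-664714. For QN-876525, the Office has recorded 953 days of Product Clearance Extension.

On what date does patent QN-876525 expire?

2029-08-08

Earliest priority filing: 29 December 2011.
Base term: 29 December 2011 + 15 years → 29 December 2026.
Product Clearance Extension: +953 days → 8 August 2029.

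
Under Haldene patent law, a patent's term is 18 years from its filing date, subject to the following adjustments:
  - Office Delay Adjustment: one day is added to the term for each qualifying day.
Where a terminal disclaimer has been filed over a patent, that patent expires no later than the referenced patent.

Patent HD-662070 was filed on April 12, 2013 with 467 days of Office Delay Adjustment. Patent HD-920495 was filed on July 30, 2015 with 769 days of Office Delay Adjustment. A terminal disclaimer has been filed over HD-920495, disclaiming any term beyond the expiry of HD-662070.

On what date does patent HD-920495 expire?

July 22, 2032

Natural term of HD-920495:
  Base: filing + 18 years → 30 July 2033.
  Office Delay Adjustment: +769 days → 7 September 2035.
Expiry of referenced patent HD-662070:
  Base: filing + 18 years → 12 April 2031.
  Office Delay Adjustment: +467 days → 22 July 2032.
Terminal disclaimer: HD-920495 expires on the earlier of 7 September 2035 and 22 July 2032.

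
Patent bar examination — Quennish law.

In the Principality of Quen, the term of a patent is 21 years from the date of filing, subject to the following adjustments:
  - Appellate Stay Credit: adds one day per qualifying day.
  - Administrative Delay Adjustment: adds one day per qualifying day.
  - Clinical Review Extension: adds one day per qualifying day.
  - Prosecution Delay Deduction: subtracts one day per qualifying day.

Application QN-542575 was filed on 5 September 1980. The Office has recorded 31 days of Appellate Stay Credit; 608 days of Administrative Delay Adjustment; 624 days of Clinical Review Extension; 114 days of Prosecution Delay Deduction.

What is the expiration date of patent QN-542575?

October 28, 2004

Base term: filing date + 21 years → 5 September 2001.
Appellate Stay Credit: +31 days → 6 October 2001.
Administrative Delay Adjustment: +608 days → 6 June 2003.
Clinical Review Extension: +624 days → 19 February 2005.
Prosecution Delay Deduction: −114 days → 28 October 2004.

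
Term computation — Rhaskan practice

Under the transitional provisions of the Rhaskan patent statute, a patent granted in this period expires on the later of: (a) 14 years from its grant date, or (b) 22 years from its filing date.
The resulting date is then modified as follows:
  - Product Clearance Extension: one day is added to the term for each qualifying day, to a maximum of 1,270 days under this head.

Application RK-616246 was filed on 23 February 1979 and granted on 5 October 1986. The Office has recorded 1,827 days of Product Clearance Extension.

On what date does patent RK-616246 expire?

2004-08-16

(a) grant + 14 years → 5 October 2000.
(b) filing + 22 years → 23 February 2001.
Later of the two: 23 February 2001.
Product Clearance Extension: 1827 days claimed exceeds the 1270-day cap, so +1270 days → 16 August 2004.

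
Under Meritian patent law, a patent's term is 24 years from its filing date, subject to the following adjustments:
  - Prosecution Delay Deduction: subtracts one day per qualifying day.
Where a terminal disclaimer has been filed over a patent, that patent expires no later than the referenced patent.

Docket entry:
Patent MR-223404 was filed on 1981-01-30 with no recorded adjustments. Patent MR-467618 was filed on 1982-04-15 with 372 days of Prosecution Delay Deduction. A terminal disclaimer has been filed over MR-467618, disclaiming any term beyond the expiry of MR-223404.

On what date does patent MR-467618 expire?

January 30, 2005

Natural term of MR-467618:
  Base: filing + 24 years → 15 April 2006.
  Prosecution Delay Deduction: −372 days → 8 April 2005.
Expiry of referenced patent MR-223404:
  Base: filing + 24 years → 30 January 2005.
Terminal disclaimer: MR-467618 expires on the earlier of 8 April 2005 and 30 January 2005.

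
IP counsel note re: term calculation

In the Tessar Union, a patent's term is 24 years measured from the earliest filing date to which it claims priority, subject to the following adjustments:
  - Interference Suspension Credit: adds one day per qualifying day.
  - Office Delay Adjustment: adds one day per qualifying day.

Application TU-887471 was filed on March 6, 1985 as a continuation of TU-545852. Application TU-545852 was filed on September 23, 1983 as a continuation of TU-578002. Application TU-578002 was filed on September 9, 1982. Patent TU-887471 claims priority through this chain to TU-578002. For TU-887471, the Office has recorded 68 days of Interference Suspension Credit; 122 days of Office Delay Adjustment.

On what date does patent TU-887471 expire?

Earliest priority filing: 9 September 1982.
Base term: 9 September 1982 + 24 years → 9 September 2006.
Interference Suspension Credit: +68 days → 16 November 2006.
Office Delay Adjustment: +122 days → 18 March 2007.

March 18, 2007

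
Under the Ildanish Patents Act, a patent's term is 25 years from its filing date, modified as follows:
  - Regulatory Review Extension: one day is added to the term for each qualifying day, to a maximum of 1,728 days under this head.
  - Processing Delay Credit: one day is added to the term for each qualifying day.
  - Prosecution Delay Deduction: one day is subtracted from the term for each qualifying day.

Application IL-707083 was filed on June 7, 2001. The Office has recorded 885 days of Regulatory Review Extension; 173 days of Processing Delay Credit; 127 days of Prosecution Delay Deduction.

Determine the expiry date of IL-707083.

Base term: filing date + 25 years → 7 June 2026.
Regulatory Review Extension: 885 days (within the 1728-day cap) → +885 days → 8 November 2028.
Processing Delay Credit: +173 days → 30 April 2029.
Prosecution Delay Deduction: −127 days → 24 December 2028.

2028-12-24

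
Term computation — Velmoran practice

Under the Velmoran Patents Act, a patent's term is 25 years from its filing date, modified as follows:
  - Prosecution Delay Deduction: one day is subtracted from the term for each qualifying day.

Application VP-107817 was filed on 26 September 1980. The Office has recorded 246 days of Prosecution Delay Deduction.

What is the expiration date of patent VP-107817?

January 23, 2005

Base term: filing date + 25 years → 26 September 2005.
Prosecution Delay Deduction: −246 days → 23 January 2005.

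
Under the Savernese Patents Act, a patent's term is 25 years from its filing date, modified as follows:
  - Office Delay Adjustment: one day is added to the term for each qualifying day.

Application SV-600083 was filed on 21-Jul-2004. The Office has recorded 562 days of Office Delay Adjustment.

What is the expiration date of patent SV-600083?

Base term: filing date + 25 years → 21 July 2029.
Office Delay Adjustment: +562 days → 3 February 2031.

February 3, 2031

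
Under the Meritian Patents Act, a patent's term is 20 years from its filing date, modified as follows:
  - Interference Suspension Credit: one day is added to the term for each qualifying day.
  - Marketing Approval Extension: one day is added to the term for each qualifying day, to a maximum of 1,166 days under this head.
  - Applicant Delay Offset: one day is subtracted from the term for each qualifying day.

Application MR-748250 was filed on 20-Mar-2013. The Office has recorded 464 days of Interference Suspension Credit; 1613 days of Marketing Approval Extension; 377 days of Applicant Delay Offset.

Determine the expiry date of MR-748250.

Base term: filing date + 20 years → 20 March 2033.
Interference Suspension Credit: +464 days → 27 June 2034.
Marketing Approval Extension: 1613 days claimed exceeds the 1166-day cap, so +1166 days → 5 September 2037.
Applicant Delay Offset: −377 days → 24 August 2036.

August 24, 2036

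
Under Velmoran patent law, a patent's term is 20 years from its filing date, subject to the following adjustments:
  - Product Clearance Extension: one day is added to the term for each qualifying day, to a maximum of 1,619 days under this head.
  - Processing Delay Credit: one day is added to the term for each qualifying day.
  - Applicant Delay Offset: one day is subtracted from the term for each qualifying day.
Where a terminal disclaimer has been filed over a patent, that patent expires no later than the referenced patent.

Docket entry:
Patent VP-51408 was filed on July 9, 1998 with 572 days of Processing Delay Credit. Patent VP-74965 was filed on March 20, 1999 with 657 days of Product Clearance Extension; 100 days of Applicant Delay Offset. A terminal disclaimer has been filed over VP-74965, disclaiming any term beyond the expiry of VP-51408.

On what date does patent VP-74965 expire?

2020-02-01

Natural term of VP-74965:
  Base: filing + 20 years → 20 March 2019.
  Product Clearance Extension: 657 days (within the 1619-day cap) → +657 days → 5 January 2021.
  Applicant Delay Offset: −100 days → 27 September 2020.
Expiry of referenced patent VP-51408:
  Base: filing + 20 years → 9 July 2018.
  Processing Delay Credit: +572 days → 1 February 2020.
Terminal disclaimer: VP-74965 expires on the earlier of 27 September 2020 and 1 February 2020.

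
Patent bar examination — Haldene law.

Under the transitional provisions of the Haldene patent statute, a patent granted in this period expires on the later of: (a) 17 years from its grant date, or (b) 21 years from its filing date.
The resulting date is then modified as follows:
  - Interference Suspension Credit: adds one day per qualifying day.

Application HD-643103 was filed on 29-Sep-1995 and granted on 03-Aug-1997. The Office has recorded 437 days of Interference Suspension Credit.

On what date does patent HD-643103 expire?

(a) grant + 17 years → 3 August 2014.
(b) filing + 21 years → 29 September 2016.
Later of the two: 29 September 2016.
Interference Suspension Credit: +437 days → 10 December 2017.

2017-12-10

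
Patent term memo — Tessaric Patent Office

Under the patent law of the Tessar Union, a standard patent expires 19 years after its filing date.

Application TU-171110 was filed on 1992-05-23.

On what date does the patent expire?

Filing date + 19 years → 23 May 2011.

May 23, 2011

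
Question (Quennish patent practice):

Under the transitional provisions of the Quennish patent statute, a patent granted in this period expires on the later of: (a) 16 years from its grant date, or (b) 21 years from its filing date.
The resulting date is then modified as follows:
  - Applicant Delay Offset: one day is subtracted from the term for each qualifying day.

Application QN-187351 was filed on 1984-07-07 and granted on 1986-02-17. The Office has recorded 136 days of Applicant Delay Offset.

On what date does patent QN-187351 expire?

(a) grant + 16 years → 17 February 2002.
(b) filing + 21 years → 7 July 2005.
Later of the two: 7 July 2005.
Applicant Delay Offset: −136 days → 21 February 2005.

February 21, 2005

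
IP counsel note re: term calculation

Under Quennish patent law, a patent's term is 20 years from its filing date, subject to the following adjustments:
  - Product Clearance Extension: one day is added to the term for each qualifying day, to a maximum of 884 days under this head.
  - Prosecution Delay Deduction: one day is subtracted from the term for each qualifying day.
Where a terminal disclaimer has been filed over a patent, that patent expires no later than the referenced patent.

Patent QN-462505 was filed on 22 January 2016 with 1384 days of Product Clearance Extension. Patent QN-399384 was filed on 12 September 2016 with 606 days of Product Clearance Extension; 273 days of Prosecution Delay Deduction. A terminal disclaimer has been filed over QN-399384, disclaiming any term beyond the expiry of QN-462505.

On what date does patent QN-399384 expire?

Natural term of QN-399384:
  Base: filing + 20 years → 12 September 2036.
  Product Clearance Extension: 606 days (within the 884-day cap) → +606 days → 11 May 2038.
  Prosecution Delay Deduction: −273 days → 11 August 2037.
Expiry of referenced patent QN-462505:
  Base: filing + 20 years → 22 January 2036.
  Product Clearance Extension: 1384 days claimed exceeds the 884-day cap, so +884 days → 24 June 2038.
Terminal disclaimer: QN-399384 expires on the earlier of 11 August 2037 and 24 June 2038.

August 11, 2037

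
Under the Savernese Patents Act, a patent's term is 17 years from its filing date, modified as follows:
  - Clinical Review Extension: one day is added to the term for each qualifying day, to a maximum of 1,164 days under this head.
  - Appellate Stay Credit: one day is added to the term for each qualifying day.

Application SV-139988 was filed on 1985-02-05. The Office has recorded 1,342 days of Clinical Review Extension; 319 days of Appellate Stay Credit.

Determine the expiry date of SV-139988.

February 27, 2006

Base term: filing date + 17 years → 5 February 2002.
Clinical Review Extension: 1342 days claimed exceeds the 1164-day cap, so +1164 days → 14 April 2005.
Appellate Stay Credit: +319 days → 27 February 2006.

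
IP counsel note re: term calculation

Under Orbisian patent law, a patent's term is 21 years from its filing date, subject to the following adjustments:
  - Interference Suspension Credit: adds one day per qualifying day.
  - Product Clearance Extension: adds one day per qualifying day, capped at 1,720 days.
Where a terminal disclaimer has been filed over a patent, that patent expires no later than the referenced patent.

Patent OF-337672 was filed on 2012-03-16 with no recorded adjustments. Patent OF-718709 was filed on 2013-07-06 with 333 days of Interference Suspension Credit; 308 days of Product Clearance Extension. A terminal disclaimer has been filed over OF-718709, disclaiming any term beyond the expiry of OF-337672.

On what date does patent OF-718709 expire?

2033-03-16

Natural term of OF-718709:
  Base: filing + 21 years → 6 July 2034.
  Interference Suspension Credit: +333 days → 4 June 2035.
  Product Clearance Extension: 308 days (within the 1720-day cap) → +308 days → 7 April 2036.
Expiry of referenced patent OF-337672:
  Base: filing + 21 years → 16 March 2033.
Terminal disclaimer: OF-718709 expires on the earlier of 7 April 2036 and 16 March 2033.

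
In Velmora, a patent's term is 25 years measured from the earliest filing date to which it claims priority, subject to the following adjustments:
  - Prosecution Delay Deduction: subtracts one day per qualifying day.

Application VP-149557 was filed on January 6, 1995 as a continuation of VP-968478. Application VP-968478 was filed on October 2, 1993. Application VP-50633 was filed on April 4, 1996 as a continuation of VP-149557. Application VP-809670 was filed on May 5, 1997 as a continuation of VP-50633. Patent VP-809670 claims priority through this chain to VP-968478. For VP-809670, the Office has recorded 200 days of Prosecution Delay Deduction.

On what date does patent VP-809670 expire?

2018-03-16

Earliest priority filing: 2 October 1993.
Base term: 2 October 1993 + 25 years → 2 October 2018.
Prosecution Delay Deduction: −200 days → 16 March 2018.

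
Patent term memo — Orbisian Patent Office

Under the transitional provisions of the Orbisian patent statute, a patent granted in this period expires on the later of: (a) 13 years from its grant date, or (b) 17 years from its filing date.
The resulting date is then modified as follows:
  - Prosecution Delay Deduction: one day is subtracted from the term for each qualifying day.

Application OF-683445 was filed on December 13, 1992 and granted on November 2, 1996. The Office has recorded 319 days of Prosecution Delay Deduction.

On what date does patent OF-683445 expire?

2009-01-28

(a) grant + 13 years → 2 November 2009.
(b) filing + 17 years → 13 December 2009.
Later of the two: 13 December 2009.
Prosecution Delay Deduction: −319 days → 28 January 2009.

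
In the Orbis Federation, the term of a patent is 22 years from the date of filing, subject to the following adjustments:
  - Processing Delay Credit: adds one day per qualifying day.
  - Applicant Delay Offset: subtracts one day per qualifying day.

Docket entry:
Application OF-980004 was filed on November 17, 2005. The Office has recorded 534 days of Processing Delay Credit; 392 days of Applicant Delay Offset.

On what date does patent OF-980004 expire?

Base term: filing date + 22 years → 17 November 2027.
Processing Delay Credit: +534 days → 4 May 2029.
Applicant Delay Offset: −392 days → 7 April 2028.

2028-04-07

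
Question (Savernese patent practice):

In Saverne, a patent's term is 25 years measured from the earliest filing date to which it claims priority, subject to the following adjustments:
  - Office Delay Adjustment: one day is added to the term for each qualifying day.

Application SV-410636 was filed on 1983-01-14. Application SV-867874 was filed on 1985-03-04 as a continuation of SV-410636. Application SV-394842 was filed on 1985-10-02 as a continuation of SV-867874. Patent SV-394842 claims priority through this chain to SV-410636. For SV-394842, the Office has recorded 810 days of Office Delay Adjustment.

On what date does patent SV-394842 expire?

2010-04-03

Earliest priority filing: 14 January 1983.
Base term: 14 January 1983 + 25 years → 14 January 2008.
Office Delay Adjustment: +810 days → 3 April 2010.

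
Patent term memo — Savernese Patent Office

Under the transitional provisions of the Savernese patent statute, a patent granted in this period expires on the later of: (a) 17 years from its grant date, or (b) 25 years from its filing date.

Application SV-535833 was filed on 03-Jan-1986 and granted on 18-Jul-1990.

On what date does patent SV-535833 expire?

2011-01-03

(a) grant + 17 years → 18 July 2007.
(b) filing + 25 years → 3 January 2011.
Later of the two: 3 January 2011.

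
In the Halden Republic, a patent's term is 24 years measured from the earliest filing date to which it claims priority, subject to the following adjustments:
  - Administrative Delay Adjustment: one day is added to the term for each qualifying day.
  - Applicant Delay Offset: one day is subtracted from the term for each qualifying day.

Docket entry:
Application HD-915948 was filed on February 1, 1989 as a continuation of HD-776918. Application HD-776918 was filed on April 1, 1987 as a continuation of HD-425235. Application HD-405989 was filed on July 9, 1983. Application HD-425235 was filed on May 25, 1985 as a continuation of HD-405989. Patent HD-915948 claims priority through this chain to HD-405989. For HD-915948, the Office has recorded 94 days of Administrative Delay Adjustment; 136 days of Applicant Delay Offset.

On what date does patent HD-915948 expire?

2007-05-28

Earliest priority filing: 9 July 1983.
Base term: 9 July 1983 + 24 years → 9 July 2007.
Administrative Delay Adjustment: +94 days → 11 October 2007.
Applicant Delay Offset: −136 days → 28 May 2007.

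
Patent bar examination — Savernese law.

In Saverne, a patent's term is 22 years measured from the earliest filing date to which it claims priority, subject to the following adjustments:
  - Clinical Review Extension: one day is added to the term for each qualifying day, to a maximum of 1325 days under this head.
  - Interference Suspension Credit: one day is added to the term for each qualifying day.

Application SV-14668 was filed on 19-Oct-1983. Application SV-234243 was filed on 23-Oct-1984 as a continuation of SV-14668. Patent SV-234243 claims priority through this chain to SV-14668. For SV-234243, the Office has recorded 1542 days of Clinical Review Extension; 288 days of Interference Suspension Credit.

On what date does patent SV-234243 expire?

2010-03-20

Earliest priority filing: 19 October 1983.
Base term: 19 October 1983 + 22 years → 19 October 2005.
Clinical Review Extension: 1542 days claimed exceeds the 1325-day cap, so +1325 days → 5 June 2009.
Interference Suspension Credit: +288 days → 20 March 2010.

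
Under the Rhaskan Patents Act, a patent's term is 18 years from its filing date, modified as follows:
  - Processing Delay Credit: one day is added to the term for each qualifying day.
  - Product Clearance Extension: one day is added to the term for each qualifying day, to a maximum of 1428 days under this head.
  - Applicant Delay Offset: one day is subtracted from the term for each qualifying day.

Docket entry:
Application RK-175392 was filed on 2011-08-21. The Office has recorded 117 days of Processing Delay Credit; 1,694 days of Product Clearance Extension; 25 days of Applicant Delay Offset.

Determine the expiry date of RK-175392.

2033-10-19

Base term: filing date + 18 years → 21 August 2029.
Processing Delay Credit: +117 days → 16 December 2029.
Product Clearance Extension: 1694 days claimed exceeds the 1428-day cap, so +1428 days → 13 November 2033.
Applicant Delay Offset: −25 days → 19 October 2033.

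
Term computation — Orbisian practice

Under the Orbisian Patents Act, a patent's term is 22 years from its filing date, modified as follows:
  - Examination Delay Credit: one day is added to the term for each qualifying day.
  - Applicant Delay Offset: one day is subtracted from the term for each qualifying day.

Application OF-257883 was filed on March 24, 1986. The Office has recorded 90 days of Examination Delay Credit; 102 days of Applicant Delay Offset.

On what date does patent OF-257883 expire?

Base term: filing date + 22 years → 24 March 2008.
Examination Delay Credit: +90 days → 22 June 2008.
Applicant Delay Offset: −102 days → 12 March 2008.

March 12, 2008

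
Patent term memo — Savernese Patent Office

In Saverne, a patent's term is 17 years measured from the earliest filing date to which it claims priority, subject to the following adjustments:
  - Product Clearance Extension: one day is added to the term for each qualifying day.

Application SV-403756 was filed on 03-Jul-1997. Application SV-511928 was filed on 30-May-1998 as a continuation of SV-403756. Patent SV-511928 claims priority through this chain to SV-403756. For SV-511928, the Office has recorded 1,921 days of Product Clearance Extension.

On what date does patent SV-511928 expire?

October 6, 2019

Earliest priority filing: 3 July 1997.
Base term: 3 July 1997 + 17 years → 3 July 2014.
Product Clearance Extension: +1921 days → 6 October 2019.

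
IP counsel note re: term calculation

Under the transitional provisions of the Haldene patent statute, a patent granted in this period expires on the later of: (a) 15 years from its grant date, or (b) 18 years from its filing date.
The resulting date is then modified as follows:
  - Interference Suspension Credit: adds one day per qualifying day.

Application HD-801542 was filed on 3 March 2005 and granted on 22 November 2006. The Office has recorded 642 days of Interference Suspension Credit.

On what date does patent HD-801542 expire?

2024-12-04

(a) grant + 15 years → 22 November 2021.
(b) filing + 18 years → 3 March 2023.
Later of the two: 3 March 2023.
Interference Suspension Credit: +642 days → 4 December 2024.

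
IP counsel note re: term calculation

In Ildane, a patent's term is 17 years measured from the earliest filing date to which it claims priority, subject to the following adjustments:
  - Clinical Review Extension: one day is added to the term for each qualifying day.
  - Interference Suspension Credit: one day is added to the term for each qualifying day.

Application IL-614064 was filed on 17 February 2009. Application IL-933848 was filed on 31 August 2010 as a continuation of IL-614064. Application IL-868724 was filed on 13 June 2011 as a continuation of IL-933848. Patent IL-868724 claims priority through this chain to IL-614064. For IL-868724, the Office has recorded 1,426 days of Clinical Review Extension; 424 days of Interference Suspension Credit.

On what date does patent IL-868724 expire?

Earliest priority filing: 17 February 2009.
Base term: 17 February 2009 + 17 years → 17 February 2026.
Clinical Review Extension: +1426 days → 13 January 2030.
Interference Suspension Credit: +424 days → 13 March 2031.

2031-03-13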